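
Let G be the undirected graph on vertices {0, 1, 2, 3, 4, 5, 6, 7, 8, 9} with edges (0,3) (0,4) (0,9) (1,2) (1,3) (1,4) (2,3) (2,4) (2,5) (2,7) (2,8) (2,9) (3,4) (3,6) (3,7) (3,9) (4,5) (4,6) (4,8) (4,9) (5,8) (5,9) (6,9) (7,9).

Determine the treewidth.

A width-3 tree decomposition is:
Bags: B1 = {2, 3, 4, 9}  B2 = {0, 3, 4, 9}  B3 = {2, 4, 5, 9}  B4 = {1, 2, 3, 4}  B5 = {2, 4, 5, 8}  B6 = {2, 3, 7, 9}  B7 = {3, 4, 6, 9}
Tree: B1–B2, B1–B3, B1–B4, B3–B5, B1–B6, B2–B7
Each bag holds 4 vertices, so the decomposition has width 3, which upper-bounds the treewidth. Conversely, {0, 3, 4, 9} is a clique of size 4, and the vertices of any clique must share a bag in every tree decomposition; so some bag has ≥ 4 vertices and tw(G) ≥ 3. Combining the bounds, tw(G) = 3.

3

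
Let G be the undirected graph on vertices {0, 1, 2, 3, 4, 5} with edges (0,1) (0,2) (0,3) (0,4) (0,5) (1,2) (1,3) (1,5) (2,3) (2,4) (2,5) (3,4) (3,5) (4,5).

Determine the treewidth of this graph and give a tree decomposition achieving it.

Treewidth 4.
One such decomposition:
Bags: B1 = {0, 1, 2, 3, 5}  B2 = {0, 2, 3, 4, 5}
Tree: B1–B2

Every bag has size at most 5, so the width is 5 − 1 = 4 and tw(G) ≤ 4. Conversely, {0, 1, 2, 3, 5} is a clique of size 5, and the vertices of any clique must share a bag in every tree decomposition; so some bag has ≥ 5 vertices and tw(G) ≥ 4. Therefore the treewidth is 4.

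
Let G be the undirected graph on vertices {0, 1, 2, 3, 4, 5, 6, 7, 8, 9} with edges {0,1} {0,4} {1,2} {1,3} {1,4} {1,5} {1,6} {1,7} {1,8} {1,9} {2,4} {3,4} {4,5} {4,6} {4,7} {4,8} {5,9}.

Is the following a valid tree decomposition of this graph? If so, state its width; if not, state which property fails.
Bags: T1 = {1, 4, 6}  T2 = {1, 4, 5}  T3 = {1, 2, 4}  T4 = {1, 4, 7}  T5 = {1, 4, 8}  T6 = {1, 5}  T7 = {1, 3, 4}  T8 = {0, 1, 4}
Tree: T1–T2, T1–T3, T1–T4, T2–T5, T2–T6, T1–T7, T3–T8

No — vertex 9 appears in no bag.

A tree decomposition must satisfy three properties: every vertex lies in some bag; for every edge, both endpoints lie together in some bag; and for every vertex, the bags containing it form a connected subtree. Here vertex 9 appears in no bag, so the decomposition is invalid.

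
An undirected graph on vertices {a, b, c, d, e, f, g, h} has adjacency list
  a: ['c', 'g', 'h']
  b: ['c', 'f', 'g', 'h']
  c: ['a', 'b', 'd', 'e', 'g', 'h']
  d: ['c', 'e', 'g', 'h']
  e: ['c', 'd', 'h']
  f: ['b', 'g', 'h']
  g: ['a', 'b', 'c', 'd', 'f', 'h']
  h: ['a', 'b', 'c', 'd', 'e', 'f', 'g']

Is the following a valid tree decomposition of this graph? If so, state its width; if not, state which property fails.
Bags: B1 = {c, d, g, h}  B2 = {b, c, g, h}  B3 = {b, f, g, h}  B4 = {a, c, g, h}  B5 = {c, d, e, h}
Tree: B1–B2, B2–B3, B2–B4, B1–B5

Vertex coverage: the bags together contain {a, b, c, d, e, f, g, h}, the full vertex set. Edge coverage: each edge of G has both endpoints in at least one bag. Running intersection: for every vertex, the bags containing it form a connected subtree. All three properties hold, so this is a valid tree decomposition of width max|bag| − 1 = 3, and hence tw(G) ≤ 3.

Yes; width 3.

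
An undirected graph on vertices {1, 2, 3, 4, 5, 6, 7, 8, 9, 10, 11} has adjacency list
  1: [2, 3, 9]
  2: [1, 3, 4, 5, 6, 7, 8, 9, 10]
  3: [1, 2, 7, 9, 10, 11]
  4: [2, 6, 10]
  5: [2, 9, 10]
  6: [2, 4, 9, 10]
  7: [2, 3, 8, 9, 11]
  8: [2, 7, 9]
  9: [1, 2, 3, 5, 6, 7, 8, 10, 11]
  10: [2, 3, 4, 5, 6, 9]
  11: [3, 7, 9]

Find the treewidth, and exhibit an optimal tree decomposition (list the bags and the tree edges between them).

Treewidth 3.
Bags: B1 = {2, 3, 7, 9}  B2 = {2, 3, 9, 10}  B3 = {1, 2, 3, 9}  B4 = {3, 7, 9, 11}  B5 = {2, 6, 9, 10}  B6 = {2, 7, 8, 9}  B7 = {2, 4, 6, 10}  B8 = {2, 5, 9, 10}
Tree: B1–B2, B1–B3, B1–B4, B2–B5, B1–B6, B5–B7, B2–B8

The largest bag has 4 vertices, giving width 3; this decomposition certifies tw(G) ≤ 3. Conversely, {2, 7, 8, 9} is a clique of size 4, and the vertices of any clique must share a bag in every tree decomposition; so some bag has ≥ 4 vertices and tw(G) ≥ 3. Therefore the treewidth is 3.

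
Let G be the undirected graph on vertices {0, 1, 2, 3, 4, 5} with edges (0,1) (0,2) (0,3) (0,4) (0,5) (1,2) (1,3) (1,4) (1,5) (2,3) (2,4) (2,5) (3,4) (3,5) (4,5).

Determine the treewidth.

A width-5 tree decomposition is:
Bags: B1 = {0, 1, 2, 3, 4, 5}
Tree: (single bag)
A single bag containing all 6 vertices is trivially a valid decomposition of width 5. For the lower bound, the 6 vertices {0, 1, 2, 3, 4, 5} are pairwise adjacent, and any tree decomposition puts a clique entirely inside one bag — forcing width ≥ 5. Hence tw(G) = 5 exactly.

5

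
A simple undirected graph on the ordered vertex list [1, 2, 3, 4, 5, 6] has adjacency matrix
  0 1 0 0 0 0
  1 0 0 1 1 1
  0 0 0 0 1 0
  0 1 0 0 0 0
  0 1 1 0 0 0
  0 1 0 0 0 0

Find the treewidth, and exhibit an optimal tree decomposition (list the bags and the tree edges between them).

Treewidth 1.
Bags: B1 = {2, 6}  B2 = {2, 4}  B3 = {2, 5}  B4 = {1, 2}  B5 = {3, 5}
Tree: B1–B2, B2–B3, B1–B4, B3–B5

Each bag holds 2 vertices, so the decomposition has width 1, which upper-bounds the treewidth. Since G has at least one edge (e.g. 6–2), it is not an edgeless graph, so tw(G) ≥ 1. Hence tw(G) = 1 exactly.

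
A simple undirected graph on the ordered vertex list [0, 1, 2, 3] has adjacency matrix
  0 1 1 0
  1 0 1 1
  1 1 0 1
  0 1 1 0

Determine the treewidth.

2

A width-2 tree decomposition is:
Bags: B1 = {0, 1, 2}  B2 = {1, 2, 3}
Tree: B1–B2
Each bag holds 3 vertices, so the decomposition has width 2, which upper-bounds the treewidth. Conversely, {0, 1, 2} is a clique of size 3, and the vertices of any clique must share a bag in every tree decomposition; so some bag has ≥ 3 vertices and tw(G) ≥ 2. Combining the bounds, tw(G) = 2.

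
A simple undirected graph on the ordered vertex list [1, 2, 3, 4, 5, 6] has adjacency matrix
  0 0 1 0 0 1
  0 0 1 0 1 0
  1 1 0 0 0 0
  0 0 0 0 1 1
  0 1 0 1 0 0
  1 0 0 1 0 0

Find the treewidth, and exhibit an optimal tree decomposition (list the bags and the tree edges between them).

Treewidth 2.
Bags: B1 = {1, 3, 6}  B2 = {3, 4, 6}  B3 = {3, 4, 5}  B4 = {2, 3, 5}
Tree: B1–B2, B2–B3, B3–B4

The largest bag has 3 vertices, giving width 2; this decomposition certifies tw(G) ≤ 2. For the lower bound, G contains the cycle 3–1–6–4–5–2–3, so G is not a forest; only forests have treewidth ≤ 1, hence tw(G) ≥ 2. The upper and lower bounds meet at 2, so that is the treewidth.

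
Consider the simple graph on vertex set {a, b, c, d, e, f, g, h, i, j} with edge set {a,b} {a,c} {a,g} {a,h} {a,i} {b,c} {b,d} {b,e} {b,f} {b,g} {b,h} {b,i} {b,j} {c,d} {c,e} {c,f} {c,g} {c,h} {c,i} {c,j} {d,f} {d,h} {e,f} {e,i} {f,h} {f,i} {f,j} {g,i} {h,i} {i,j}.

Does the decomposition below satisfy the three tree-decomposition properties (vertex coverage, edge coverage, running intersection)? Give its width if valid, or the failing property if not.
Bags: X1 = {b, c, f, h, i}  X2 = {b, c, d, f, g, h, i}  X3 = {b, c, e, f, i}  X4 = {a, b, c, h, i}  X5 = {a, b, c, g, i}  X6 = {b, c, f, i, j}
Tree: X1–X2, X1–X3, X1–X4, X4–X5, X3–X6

A tree decomposition must satisfy three properties: every vertex lies in some bag; for every edge, both endpoints lie together in some bag; and for every vertex, the bags containing it form a connected subtree. Here bags containing vertex g are not connected in the tree, so the decomposition is invalid.

No — bags containing vertex g are not connected in the tree.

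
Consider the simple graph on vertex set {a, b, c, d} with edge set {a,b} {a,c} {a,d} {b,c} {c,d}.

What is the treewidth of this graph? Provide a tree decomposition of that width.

Every bag has size at most 3, so the width is 3 − 1 = 2 and tw(G) ≤ 2. On the other hand G contains the 3-clique {a, c, d}. A clique must lie in a single bag of any decomposition, so no decomposition can have width below 2. Hence tw(G) = 2 exactly.

Treewidth 2.
One such decomposition:
Bags: B1 = {a, b, c}  B2 = {a, c, d}
Tree: B1–B2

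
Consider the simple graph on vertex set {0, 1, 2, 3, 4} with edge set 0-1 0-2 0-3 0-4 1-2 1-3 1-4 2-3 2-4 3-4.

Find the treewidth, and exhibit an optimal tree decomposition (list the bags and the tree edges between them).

Treewidth 4.
Bags: B1 = {0, 1, 2, 3, 4}
Tree: (single bag)

With just one bag of size 5, the width is 5 − 1 = 4, so tw(G) ≤ 4. On the other hand G contains the 5-clique {0, 1, 2, 3, 4}. A clique must lie in a single bag of any decomposition, so no decomposition can have width below 4. Combining the bounds, tw(G) = 4.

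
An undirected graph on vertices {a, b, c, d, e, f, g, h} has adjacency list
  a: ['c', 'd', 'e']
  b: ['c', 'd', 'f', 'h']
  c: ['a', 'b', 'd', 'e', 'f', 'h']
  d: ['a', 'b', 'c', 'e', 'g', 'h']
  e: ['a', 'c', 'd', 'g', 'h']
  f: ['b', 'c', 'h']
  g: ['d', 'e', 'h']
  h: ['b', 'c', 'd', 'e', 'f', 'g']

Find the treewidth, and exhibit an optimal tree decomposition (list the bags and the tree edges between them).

Treewidth 3.
Bags: B1 = {b, c, d, h}  B2 = {c, d, e, h}  B3 = {d, e, g, h}  B4 = {b, c, f, h}  B5 = {a, c, d, e}
Tree: B1–B2, B2–B3, B1–B4, B2–B5

Every bag has size at most 4, so the width is 4 − 1 = 3 and tw(G) ≤ 3. For the lower bound, the 4 vertices {d, e, g, h} are pairwise adjacent, and any tree decomposition puts a clique entirely inside one bag — forcing width ≥ 3. Therefore the treewidth is 3.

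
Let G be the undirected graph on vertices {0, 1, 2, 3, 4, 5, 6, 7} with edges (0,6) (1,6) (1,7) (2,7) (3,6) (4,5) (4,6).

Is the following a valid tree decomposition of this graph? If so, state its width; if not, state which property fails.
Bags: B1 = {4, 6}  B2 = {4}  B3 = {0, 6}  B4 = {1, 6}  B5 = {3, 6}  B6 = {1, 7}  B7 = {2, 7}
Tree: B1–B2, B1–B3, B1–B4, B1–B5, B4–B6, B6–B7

No — vertex 5 appears in no bag.

A tree decomposition must satisfy three properties: every vertex lies in some bag; for every edge, both endpoints lie together in some bag; and for every vertex, the bags containing it form a connected subtree. Here vertex 5 appears in no bag, so the decomposition is invalid.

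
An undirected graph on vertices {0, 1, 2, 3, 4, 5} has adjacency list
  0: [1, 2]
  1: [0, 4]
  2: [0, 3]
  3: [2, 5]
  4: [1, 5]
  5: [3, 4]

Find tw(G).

2

A width-2 tree decomposition is:
Bags: B1 = {0, 2, 3}  B2 = {0, 1, 3}  B3 = {1, 3, 4}  B4 = {3, 4, 5}
Tree: B1–B2, B2–B3, B3–B4
Every bag has size at most 3, so the width is 3 − 1 = 2 and tw(G) ≤ 2. Since 3–2–0–1–4–5–3 is a cycle in G, G is not acyclic. Forests are exactly the graphs of treewidth ≤ 1, so tw(G) ≥ 2. Therefore the treewidth is 2.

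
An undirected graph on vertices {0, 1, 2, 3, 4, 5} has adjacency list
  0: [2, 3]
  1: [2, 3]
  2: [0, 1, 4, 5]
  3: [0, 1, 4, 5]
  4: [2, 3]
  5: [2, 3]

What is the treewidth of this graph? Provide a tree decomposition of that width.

Treewidth 2.
Bags: B1 = {2, 3, 5}  B2 = {1, 2, 3}  B3 = {2, 3, 4}  B4 = {0, 2, 3}
Tree: B1–B2, B2–B3, B3–B4

Every bag has size at most 3, so the width is 3 − 1 = 2 and tw(G) ≤ 2. For the lower bound, G contains the cycle 5–3–1–2–5, so G is not a forest; only forests have treewidth ≤ 1, hence tw(G) ≥ 2. Hence tw(G) = 2 exactly.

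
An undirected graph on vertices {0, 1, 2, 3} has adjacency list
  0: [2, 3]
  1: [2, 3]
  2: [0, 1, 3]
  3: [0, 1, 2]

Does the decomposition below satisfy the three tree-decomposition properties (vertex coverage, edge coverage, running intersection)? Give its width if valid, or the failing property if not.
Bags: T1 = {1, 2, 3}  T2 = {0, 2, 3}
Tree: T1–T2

Vertex coverage: the bags together contain {0, 1, 2, 3}, the full vertex set. Edge coverage: each edge of G has both endpoints in at least one bag. Running intersection: for every vertex, the bags containing it form a connected subtree. All three properties hold, so this is a valid tree decomposition of width max|bag| − 1 = 2, and hence tw(G) ≤ 2.

Yes; width 2.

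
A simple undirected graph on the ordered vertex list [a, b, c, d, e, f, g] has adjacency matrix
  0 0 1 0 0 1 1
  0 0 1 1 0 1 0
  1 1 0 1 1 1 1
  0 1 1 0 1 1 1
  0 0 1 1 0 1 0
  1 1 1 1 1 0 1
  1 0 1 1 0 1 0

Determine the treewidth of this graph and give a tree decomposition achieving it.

The largest bag has 4 vertices, giving width 3; this decomposition certifies tw(G) ≤ 3. For the lower bound, the 4 vertices {c, d, f, g} are pairwise adjacent, and any tree decomposition puts a clique entirely inside one bag — forcing width ≥ 3. Hence tw(G) = 3 exactly.

Treewidth 3.
One optimal decomposition is:
Bags: B1 = {b, c, d, f}  B2 = {c, d, f, g}  B3 = {a, c, f, g}  B4 = {c, d, e, f}
Tree: B1–B2, B2–B3, B1–B4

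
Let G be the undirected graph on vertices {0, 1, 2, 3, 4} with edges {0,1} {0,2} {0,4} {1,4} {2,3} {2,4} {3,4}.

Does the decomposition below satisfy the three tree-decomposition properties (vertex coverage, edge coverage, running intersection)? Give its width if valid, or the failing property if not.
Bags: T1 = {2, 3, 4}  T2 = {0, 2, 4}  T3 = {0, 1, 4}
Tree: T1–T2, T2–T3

Yes; width 2.

Every vertex of G appears in some bag (union = {0, 1, 2, 3, 4}); every edge is covered by a bag; and for each vertex v the set of bags containing v is connected in the bag tree. The decomposition is therefore valid. The largest bag has 3 vertices, so the width is 2.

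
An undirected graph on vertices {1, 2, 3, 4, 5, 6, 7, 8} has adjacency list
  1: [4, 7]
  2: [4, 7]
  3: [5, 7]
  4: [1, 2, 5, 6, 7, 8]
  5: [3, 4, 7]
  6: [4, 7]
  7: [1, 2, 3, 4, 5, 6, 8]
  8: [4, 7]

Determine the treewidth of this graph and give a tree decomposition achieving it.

Treewidth 2.
One optimal decomposition is:
Bags: B1 = {2, 4, 7}  B2 = {1, 4, 7}  B3 = {4, 5, 7}  B4 = {3, 5, 7}  B5 = {4, 7, 8}  B6 = {4, 6, 7}
Tree: B1–B2, B1–B3, B3–B4, B2–B5, B2–B6

Each bag holds 3 vertices, so the decomposition has width 2, which upper-bounds the treewidth. On the other hand G contains the 3-clique {3, 5, 7}. A clique must lie in a single bag of any decomposition, so no decomposition can have width below 2. Hence tw(G) = 2 exactly.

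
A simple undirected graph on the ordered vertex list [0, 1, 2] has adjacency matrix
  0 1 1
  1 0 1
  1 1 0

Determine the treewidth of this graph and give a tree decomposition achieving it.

With just one bag of size 3, the width is 3 − 1 = 2, so tw(G) ≤ 2. Conversely, {0, 1, 2} is a clique of size 3, and the vertices of any clique must share a bag in every tree decomposition; so some bag has ≥ 3 vertices and tw(G) ≥ 2. Therefore the treewidth is 2.

Treewidth 2.
Bags: B1 = {0, 1, 2}
Tree: (single bag)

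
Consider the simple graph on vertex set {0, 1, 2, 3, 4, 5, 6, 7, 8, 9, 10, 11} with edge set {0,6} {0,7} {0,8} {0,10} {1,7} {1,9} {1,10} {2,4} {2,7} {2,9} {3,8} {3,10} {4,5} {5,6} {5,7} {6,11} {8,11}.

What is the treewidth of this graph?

A width-3 tree decomposition is:
Bags: B1 = {3, 6, 8, 11}  B2 = {0, 3, 6, 8}  B3 = {0, 3, 6, 10}  B4 = {0, 5, 6, 10}  B5 = {0, 5, 7, 10}  B6 = {1, 5, 7, 10}  B7 = {1, 4, 5, 7}  B8 = {1, 2, 4, 7}  B9 = {1, 2, 4, 9}
Tree: B1–B2, B2–B3, B3–B4, B4–B5, B5–B6, B6–B7, B7–B8, B8–B9
The largest bag has 4 vertices, giving width 3; this decomposition certifies tw(G) ≤ 3. For the lower bound: the 4 vertex sets {3,8,11}, {6}, {0}, {1,5,7,10} are disjoint, each induces a connected subgraph, and every pair is joined by at least one edge of G. Contracting each set to a single vertex therefore yields K_{4} as a minor, and since treewidth is minor-monotone, tw(G) ≥ tw(K_{4}) = 3. Combining the bounds, tw(G) = 3.

3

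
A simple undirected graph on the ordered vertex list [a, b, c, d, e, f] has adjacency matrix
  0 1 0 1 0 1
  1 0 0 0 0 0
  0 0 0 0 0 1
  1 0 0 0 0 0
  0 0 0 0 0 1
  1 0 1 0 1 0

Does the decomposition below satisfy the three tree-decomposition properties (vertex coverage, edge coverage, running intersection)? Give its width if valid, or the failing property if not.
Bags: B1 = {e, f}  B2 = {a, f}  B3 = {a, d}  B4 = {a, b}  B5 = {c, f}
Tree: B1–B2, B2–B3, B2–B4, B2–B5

Vertex coverage: the bags together contain {a, b, c, d, e, f}, the full vertex set. Edge coverage: each edge of G has both endpoints in at least one bag. Running intersection: for every vertex, the bags containing it form a connected subtree. All three properties hold, so this is a valid tree decomposition of width max|bag| − 1 = 1, and hence tw(G) ≤ 1.

Yes; width 1.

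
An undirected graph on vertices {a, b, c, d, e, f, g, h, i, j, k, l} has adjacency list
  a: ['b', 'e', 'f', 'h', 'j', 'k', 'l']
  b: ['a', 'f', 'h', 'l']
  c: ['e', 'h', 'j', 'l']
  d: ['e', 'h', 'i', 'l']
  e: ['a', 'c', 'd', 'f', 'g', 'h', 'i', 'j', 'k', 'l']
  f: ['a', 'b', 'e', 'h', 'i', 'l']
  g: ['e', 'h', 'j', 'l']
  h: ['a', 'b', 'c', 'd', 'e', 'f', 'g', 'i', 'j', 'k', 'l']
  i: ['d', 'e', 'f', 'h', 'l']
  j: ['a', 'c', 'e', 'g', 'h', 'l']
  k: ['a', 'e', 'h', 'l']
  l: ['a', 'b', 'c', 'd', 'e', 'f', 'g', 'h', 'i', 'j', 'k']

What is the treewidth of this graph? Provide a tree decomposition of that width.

Treewidth 4.
One such decomposition:
Bags: B1 = {a, e, h, j, l}  B2 = {a, e, f, h, l}  B3 = {c, e, h, j, l}  B4 = {a, b, f, h, l}  B5 = {e, g, h, j, l}  B6 = {e, f, h, i, l}  B7 = {d, e, h, i, l}  B8 = {a, e, h, k, l}
Tree: B1–B2, B1–B3, B2–B4, B1–B5, B2–B6, B6–B7, B1–B8

Every bag has size at most 5, so the width is 5 − 1 = 4 and tw(G) ≤ 4. On the other hand G contains the 5-clique {d, e, h, i, l}. A clique must lie in a single bag of any decomposition, so no decomposition can have width below 4. The upper and lower bounds meet at 4, so that is the treewidth.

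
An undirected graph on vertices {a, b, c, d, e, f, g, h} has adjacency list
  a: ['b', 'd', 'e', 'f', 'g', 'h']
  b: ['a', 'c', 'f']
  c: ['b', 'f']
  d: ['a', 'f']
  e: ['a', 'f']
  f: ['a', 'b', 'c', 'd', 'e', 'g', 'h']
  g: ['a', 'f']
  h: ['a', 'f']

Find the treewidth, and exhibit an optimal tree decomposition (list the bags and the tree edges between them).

Treewidth 2.
One such decomposition:
Bags: B1 = {a, b, f}  B2 = {a, f, g}  B3 = {a, d, f}  B4 = {a, f, h}  B5 = {a, e, f}  B6 = {b, c, f}
Tree: B1–B2, B1–B3, B1–B4, B3–B5, B1–B6

Each bag holds 3 vertices, so the decomposition has width 2, which upper-bounds the treewidth. On the other hand G contains the 3-clique {b, c, f}. A clique must lie in a single bag of any decomposition, so no decomposition can have width below 2. The upper and lower bounds meet at 2, so that is the treewidth.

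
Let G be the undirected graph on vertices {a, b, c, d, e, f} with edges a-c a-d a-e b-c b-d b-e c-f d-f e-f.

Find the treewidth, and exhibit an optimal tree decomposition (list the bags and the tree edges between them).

The largest bag has 4 vertices, giving width 3; this decomposition certifies tw(G) ≤ 3. For the lower bound: the 4 vertex sets {a,d}, {e,f}, {b}, {c} are disjoint, each induces a connected subgraph, and every pair is joined by at least one edge of G. Contracting each set to a single vertex therefore yields K_{4} as a minor, and since treewidth is minor-monotone, tw(G) ≥ tw(K_{4}) = 3. Therefore the treewidth is 3.

Treewidth 3.
Bags: B1 = {a, b, d, f}  B2 = {a, b, e, f}  B3 = {a, b, c, f}
Tree: B1–B2, B2–B3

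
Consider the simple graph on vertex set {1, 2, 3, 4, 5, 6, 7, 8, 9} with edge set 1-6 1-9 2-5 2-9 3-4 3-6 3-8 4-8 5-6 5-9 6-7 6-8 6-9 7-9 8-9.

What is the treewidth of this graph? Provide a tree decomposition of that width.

Treewidth 2.
One such decomposition:
Bags: B1 = {6, 8, 9}  B2 = {1, 6, 9}  B3 = {3, 6, 8}  B4 = {6, 7, 9}  B5 = {5, 6, 9}  B6 = {3, 4, 8}  B7 = {2, 5, 9}
Tree: B1–B2, B1–B3, B1–B4, B4–B5, B3–B6, B5–B7

The largest bag has 3 vertices, giving width 2; this decomposition certifies tw(G) ≤ 2. Conversely, {2, 5, 9} is a clique of size 3, and the vertices of any clique must share a bag in every tree decomposition; so some bag has ≥ 3 vertices and tw(G) ≥ 2. The upper and lower bounds meet at 2, so that is the treewidth.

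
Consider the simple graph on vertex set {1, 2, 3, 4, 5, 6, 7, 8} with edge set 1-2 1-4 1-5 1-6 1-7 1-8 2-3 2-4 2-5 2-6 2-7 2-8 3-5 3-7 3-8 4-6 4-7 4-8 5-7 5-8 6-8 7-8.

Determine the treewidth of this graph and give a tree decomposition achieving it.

Each bag holds 5 vertices, so the decomposition has width 4, which upper-bounds the treewidth. On the other hand G contains the 5-clique {1, 2, 4, 6, 8}. A clique must lie in a single bag of any decomposition, so no decomposition can have width below 4. Hence tw(G) = 4 exactly.

Treewidth 4.
One such decomposition:
Bags: B1 = {1, 2, 4, 6, 8}  B2 = {1, 2, 4, 7, 8}  B3 = {1, 2, 5, 7, 8}  B4 = {2, 3, 5, 7, 8}
Tree: B1–B2, B2–B3, B3–B4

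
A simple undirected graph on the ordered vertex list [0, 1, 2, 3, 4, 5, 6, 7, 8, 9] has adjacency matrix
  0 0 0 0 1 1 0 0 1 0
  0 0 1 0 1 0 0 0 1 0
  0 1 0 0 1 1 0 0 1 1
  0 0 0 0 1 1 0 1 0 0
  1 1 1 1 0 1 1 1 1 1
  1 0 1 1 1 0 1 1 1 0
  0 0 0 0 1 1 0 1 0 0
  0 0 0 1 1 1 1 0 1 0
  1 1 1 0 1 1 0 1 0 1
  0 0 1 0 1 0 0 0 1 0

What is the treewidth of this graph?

A width-3 tree decomposition is:
Bags: B1 = {0, 4, 5, 8}  B2 = {2, 4, 5, 8}  B3 = {4, 5, 7, 8}  B4 = {4, 5, 6, 7}  B5 = {1, 2, 4, 8}  B6 = {2, 4, 8, 9}  B7 = {3, 4, 5, 7}
Tree: B1–B2, B1–B3, B3–B4, B2–B5, B5–B6, B3–B7
The largest bag has 4 vertices, giving width 3; this decomposition certifies tw(G) ≤ 3. For the lower bound, the 4 vertices {1, 2, 4, 8} are pairwise adjacent, and any tree decomposition puts a clique entirely inside one bag — forcing width ≥ 3. Therefore the treewidth is 3.

3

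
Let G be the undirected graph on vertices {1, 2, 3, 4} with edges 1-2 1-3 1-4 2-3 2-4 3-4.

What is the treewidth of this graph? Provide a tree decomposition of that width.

Treewidth 3.
One such decomposition:
Bags: B1 = {1, 2, 3, 4}
Tree: (single bag)

With just one bag of size 4, the width is 4 − 1 = 3, so tw(G) ≤ 3. Conversely, {1, 2, 3, 4} is a clique of size 4, and the vertices of any clique must share a bag in every tree decomposition; so some bag has ≥ 4 vertices and tw(G) ≥ 3. Therefore the treewidth is 3.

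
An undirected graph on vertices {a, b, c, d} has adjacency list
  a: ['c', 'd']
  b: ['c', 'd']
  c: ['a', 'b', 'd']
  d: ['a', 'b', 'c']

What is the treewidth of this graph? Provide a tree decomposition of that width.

Treewidth 2.
Bags: B1 = {b, c, d}  B2 = {a, c, d}
Tree: B1–B2

Every bag has size at most 3, so the width is 3 − 1 = 2 and tw(G) ≤ 2. Conversely, {a, c, d} is a clique of size 3, and the vertices of any clique must share a bag in every tree decomposition; so some bag has ≥ 3 vertices and tw(G) ≥ 2. Therefore the treewidth is 2.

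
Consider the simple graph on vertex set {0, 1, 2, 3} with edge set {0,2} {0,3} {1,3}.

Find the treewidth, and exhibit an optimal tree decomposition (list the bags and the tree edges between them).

Every bag has size at most 2, so the width is 2 − 1 = 1 and tw(G) ≤ 1. Any graph with an edge has treewidth ≥ 1, and G has the edge 1–3. The upper and lower bounds meet at 1, so that is the treewidth.

Treewidth 1.
Bags: B1 = {1, 3}  B2 = {0, 3}  B3 = {0, 2}
Tree: B1–B2, B2–B3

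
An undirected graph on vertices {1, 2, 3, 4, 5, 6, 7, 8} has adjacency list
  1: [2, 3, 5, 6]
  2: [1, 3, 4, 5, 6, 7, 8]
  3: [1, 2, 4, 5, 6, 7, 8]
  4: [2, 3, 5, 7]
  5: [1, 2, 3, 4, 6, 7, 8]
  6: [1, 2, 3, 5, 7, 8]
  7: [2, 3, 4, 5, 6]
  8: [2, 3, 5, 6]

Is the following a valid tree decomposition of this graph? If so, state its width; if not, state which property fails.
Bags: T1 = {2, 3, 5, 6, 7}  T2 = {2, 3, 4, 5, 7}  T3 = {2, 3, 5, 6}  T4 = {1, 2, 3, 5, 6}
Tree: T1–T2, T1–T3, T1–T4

No — vertex 8 appears in no bag.

A tree decomposition must satisfy three properties: every vertex lies in some bag; for every edge, both endpoints lie together in some bag; and for every vertex, the bags containing it form a connected subtree. Here vertex 8 appears in no bag, so the decomposition is invalid.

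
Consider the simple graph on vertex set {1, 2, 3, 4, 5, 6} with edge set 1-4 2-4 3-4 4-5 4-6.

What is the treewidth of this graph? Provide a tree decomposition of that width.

Each bag holds 2 vertices, so the decomposition has width 1, which upper-bounds the treewidth. Any graph with an edge has treewidth ≥ 1, and G has the edge 3–4. Therefore the treewidth is 1.

Treewidth 1.
Bags: B1 = {3, 4}  B2 = {4, 6}  B3 = {1, 4}  B4 = {2, 4}  B5 = {4, 5}
Tree: B1–B2, B1–B3, B3–B4, B2–B5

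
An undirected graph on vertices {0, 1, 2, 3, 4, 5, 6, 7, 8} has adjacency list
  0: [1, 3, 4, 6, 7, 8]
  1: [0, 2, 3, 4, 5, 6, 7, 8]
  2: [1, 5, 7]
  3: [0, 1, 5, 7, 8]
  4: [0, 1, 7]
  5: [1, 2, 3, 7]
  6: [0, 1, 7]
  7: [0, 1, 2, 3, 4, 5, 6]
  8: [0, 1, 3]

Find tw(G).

3

A width-3 tree decomposition is:
Bags: B1 = {0, 1, 3, 7}  B2 = {0, 1, 4, 7}  B3 = {1, 3, 5, 7}  B4 = {1, 2, 5, 7}  B5 = {0, 1, 3, 8}  B6 = {0, 1, 6, 7}
Tree: B1–B2, B1–B3, B3–B4, B1–B5, B1–B6
The largest bag has 4 vertices, giving width 3; this decomposition certifies tw(G) ≤ 3. Conversely, {0, 1, 3, 8} is a clique of size 4, and the vertices of any clique must share a bag in every tree decomposition; so some bag has ≥ 4 vertices and tw(G) ≥ 3. The upper and lower bounds meet at 3, so that is the treewidth.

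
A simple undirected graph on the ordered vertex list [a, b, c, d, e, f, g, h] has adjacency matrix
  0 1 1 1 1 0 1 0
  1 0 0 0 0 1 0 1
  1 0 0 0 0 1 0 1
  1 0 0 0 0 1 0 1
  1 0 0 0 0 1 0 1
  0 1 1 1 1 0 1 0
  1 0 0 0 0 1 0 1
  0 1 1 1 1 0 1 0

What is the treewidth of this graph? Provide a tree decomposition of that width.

Treewidth 3.
Bags: B1 = {a, b, f, h}  B2 = {a, c, f, h}  B3 = {a, d, f, h}  B4 = {a, f, g, h}  B5 = {a, e, f, h}
Tree: B1–B2, B2–B3, B3–B4, B4–B5

Each bag holds 4 vertices, so the decomposition has width 3, which upper-bounds the treewidth. For the lower bound: the 4 vertex sets {b,h}, {a,c}, {f}, {d} are disjoint, each induces a connected subgraph, and every pair is joined by at least one edge of G. Contracting each set to a single vertex therefore yields K_{4} as a minor, and since treewidth is minor-monotone, tw(G) ≥ tw(K_{4}) = 3. The upper and lower bounds meet at 3, so that is the treewidth.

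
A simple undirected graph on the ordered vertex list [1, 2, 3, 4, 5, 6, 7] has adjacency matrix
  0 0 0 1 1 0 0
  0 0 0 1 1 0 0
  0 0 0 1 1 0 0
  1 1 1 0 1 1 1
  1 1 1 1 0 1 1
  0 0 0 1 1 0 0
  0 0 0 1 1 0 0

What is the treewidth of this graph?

2

A width-2 tree decomposition is:
Bags: B1 = {4, 5, 7}  B2 = {1, 4, 5}  B3 = {4, 5, 6}  B4 = {3, 4, 5}  B5 = {2, 4, 5}
Tree: B1–B2, B2–B3, B3–B4, B1–B5
Each bag holds 3 vertices, so the decomposition has width 2, which upper-bounds the treewidth. On the other hand G contains the 3-clique {1, 4, 5}. A clique must lie in a single bag of any decomposition, so no decomposition can have width below 2. The upper and lower bounds meet at 2, so that is the treewidth.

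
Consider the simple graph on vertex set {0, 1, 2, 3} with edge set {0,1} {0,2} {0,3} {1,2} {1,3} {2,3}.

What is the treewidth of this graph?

3

A width-3 tree decomposition is:
Bags: B1 = {0, 1, 2, 3}
Tree: (single bag)
With just one bag of size 4, the width is 4 − 1 = 3, so tw(G) ≤ 3. On the other hand G contains the 4-clique {0, 1, 2, 3}. A clique must lie in a single bag of any decomposition, so no decomposition can have width below 3. Hence tw(G) = 3 exactly.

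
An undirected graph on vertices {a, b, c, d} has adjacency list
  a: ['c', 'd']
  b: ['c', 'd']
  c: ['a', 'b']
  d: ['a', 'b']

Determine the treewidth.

2

A width-2 tree decomposition is:
Bags: B1 = {a, b, d}  B2 = {a, b, c}
Tree: B1–B2
The largest bag has 3 vertices, giving width 2; this decomposition certifies tw(G) ≤ 2. Since b–d–a–c–b is a cycle in G, G is not acyclic. Forests are exactly the graphs of treewidth ≤ 1, so tw(G) ≥ 2. Combining the bounds, tw(G) = 2.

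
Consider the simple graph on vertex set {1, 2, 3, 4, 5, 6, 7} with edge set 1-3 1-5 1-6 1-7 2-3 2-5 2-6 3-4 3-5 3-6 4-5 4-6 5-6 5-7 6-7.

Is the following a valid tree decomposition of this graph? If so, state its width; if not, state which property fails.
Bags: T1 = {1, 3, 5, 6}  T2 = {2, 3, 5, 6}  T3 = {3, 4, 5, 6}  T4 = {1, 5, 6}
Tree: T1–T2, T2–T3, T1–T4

A tree decomposition must satisfy three properties: every vertex lies in some bag; for every edge, both endpoints lie together in some bag; and for every vertex, the bags containing it form a connected subtree. Here vertex 7 appears in no bag, so the decomposition is invalid.

No — vertex 7 appears in no bag.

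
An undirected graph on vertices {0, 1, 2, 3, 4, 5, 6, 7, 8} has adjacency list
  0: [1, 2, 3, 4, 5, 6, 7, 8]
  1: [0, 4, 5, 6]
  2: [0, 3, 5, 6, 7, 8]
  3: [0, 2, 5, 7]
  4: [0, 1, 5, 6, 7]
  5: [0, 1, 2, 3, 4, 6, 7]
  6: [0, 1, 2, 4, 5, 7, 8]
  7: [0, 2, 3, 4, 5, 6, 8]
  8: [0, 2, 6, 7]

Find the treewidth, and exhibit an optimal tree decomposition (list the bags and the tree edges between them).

Treewidth 4.
One such decomposition:
Bags: B1 = {0, 2, 5, 6, 7}  B2 = {0, 4, 5, 6, 7}  B3 = {0, 1, 4, 5, 6}  B4 = {0, 2, 6, 7, 8}  B5 = {0, 2, 3, 5, 7}
Tree: B1–B2, B2–B3, B1–B4, B1–B5

The largest bag has 5 vertices, giving width 4; this decomposition certifies tw(G) ≤ 4. On the other hand G contains the 5-clique {0, 2, 6, 7, 8}. A clique must lie in a single bag of any decomposition, so no decomposition can have width below 4. Hence tw(G) = 4 exactly.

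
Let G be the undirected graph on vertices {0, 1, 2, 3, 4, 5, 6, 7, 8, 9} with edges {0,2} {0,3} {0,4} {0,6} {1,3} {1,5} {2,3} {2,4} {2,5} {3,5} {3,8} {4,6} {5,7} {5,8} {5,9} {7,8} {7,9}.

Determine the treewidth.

A width-2 tree decomposition is:
Bags: B1 = {2, 3, 5}  B2 = {0, 2, 3}  B3 = {3, 5, 8}  B4 = {5, 7, 8}  B5 = {5, 7, 9}  B6 = {0, 2, 4}  B7 = {0, 4, 6}  B8 = {1, 3, 5}
Tree: B1–B2, B1–B3, B3–B4, B4–B5, B2–B6, B6–B7, B3–B8
Every bag has size at most 3, so the width is 3 − 1 = 2 and tw(G) ≤ 2. Conversely, {0, 2, 3} is a clique of size 3, and the vertices of any clique must share a bag in every tree decomposition; so some bag has ≥ 3 vertices and tw(G) ≥ 2. Therefore the treewidth is 2.

2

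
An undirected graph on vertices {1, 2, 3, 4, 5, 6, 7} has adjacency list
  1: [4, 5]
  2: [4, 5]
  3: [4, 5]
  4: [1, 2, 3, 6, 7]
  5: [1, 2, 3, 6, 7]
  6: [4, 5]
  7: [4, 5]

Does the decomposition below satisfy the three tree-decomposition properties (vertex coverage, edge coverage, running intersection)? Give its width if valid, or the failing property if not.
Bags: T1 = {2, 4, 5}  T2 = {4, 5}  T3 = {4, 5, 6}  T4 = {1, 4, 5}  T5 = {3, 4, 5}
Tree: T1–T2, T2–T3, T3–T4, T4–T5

No — vertex 7 appears in no bag.

A tree decomposition must satisfy three properties: every vertex lies in some bag; for every edge, both endpoints lie together in some bag; and for every vertex, the bags containing it form a connected subtree. Here vertex 7 appears in no bag, so the decomposition is invalid.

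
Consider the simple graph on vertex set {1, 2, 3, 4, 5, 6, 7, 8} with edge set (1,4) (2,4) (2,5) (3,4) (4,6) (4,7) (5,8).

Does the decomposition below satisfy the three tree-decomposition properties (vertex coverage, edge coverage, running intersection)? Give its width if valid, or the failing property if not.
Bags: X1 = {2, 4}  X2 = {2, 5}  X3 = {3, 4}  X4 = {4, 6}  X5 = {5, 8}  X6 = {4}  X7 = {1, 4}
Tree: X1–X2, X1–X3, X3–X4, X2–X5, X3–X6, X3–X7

A tree decomposition must satisfy three properties: every vertex lies in some bag; for every edge, both endpoints lie together in some bag; and for every vertex, the bags containing it form a connected subtree. Here vertex 7 appears in no bag, so the decomposition is invalid.

No — vertex 7 appears in no bag.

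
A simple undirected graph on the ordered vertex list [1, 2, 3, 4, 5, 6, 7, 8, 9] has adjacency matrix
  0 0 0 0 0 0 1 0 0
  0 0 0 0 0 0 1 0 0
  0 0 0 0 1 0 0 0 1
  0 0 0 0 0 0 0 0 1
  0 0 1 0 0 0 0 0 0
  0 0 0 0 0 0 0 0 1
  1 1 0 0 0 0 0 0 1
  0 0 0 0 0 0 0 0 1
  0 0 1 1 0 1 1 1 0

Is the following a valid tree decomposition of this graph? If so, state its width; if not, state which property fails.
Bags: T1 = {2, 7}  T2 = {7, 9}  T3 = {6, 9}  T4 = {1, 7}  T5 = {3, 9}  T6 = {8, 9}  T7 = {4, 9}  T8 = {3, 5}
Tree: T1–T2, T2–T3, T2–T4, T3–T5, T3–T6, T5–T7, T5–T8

Checking the three conditions: (i) the bags cover all of {1, 2, 3, 4, 5, 6, 7, 8, 9}; (ii) for each edge, some bag contains both endpoints; (iii) the bags containing any fixed vertex form a subtree. All hold, so the decomposition is valid with width 2 − 1 = 1.

Yes; width 1.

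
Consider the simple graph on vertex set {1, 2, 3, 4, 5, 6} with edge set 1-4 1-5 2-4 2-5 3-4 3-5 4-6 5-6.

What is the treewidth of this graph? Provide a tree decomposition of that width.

Each bag holds 3 vertices, so the decomposition has width 2, which upper-bounds the treewidth. For the lower bound, G contains the cycle 5–6–4–1–5, so G is not a forest; only forests have treewidth ≤ 1, hence tw(G) ≥ 2. Therefore the treewidth is 2.

Treewidth 2.
Bags: B1 = {4, 5, 6}  B2 = {1, 4, 5}  B3 = {3, 4, 5}  B4 = {2, 4, 5}
Tree: B1–B2, B2–B3, B3–B4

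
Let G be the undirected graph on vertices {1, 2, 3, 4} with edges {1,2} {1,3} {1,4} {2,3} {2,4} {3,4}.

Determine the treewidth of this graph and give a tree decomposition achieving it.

A single bag containing all 4 vertices is trivially a valid decomposition of width 3. Conversely, {1, 2, 3, 4} is a clique of size 4, and the vertices of any clique must share a bag in every tree decomposition; so some bag has ≥ 4 vertices and tw(G) ≥ 3. Hence tw(G) = 3 exactly.

Treewidth 3.
One optimal decomposition is:
Bags: B1 = {1, 2, 3, 4}
Tree: (single bag)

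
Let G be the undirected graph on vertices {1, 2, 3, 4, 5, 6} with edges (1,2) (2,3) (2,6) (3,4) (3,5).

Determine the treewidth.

1

A width-1 tree decomposition is:
Bags: B1 = {3, 4}  B2 = {2, 3}  B3 = {2, 6}  B4 = {3, 5}  B5 = {1, 2}
Tree: B1–B2, B2–B3, B2–B4, B3–B5
Each bag holds 2 vertices, so the decomposition has width 1, which upper-bounds the treewidth. G has an edge, so its treewidth is at least 1. Therefore the treewidth is 1.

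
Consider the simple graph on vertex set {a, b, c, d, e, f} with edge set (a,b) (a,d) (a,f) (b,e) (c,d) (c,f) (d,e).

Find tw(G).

2

A width-2 tree decomposition is:
Bags: B1 = {a, c, f}  B2 = {a, c, d}  B3 = {a, b, d}  B4 = {b, d, e}
Tree: B1–B2, B2–B3, B3–B4
The largest bag has 3 vertices, giving width 2; this decomposition certifies tw(G) ≤ 2. For the lower bound, G contains the cycle f–c–d–a–f, so G is not a forest; only forests have treewidth ≤ 1, hence tw(G) ≥ 2. The upper and lower bounds meet at 2, so that is the treewidth.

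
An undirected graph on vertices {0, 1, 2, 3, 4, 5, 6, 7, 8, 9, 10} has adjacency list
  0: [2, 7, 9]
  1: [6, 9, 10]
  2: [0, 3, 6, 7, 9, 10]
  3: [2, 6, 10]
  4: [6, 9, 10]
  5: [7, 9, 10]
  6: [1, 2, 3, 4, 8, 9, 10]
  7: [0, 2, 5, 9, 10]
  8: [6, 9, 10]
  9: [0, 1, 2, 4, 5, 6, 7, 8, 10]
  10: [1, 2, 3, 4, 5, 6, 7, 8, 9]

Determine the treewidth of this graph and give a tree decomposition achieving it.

Each bag holds 4 vertices, so the decomposition has width 3, which upper-bounds the treewidth. Conversely, {0, 2, 7, 9} is a clique of size 4, and the vertices of any clique must share a bag in every tree decomposition; so some bag has ≥ 4 vertices and tw(G) ≥ 3. Therefore the treewidth is 3.

Treewidth 3.
One optimal decomposition is:
Bags: B1 = {2, 6, 9, 10}  B2 = {2, 7, 9, 10}  B3 = {0, 2, 7, 9}  B4 = {5, 7, 9, 10}  B5 = {4, 6, 9, 10}  B6 = {2, 3, 6, 10}  B7 = {6, 8, 9, 10}  B8 = {1, 6, 9, 10}
Tree: B1–B2, B2–B3, B2–B4, B1–B5, B1–B6, B5–B7, B1–B8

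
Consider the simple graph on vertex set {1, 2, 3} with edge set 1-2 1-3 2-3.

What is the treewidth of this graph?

2

A width-2 tree decomposition is:
Bags: B1 = {1, 2, 3}
Tree: (single bag)
With just one bag of size 3, the width is 3 − 1 = 2, so tw(G) ≤ 2. Conversely, {1, 2, 3} is a clique of size 3, and the vertices of any clique must share a bag in every tree decomposition; so some bag has ≥ 3 vertices and tw(G) ≥ 2. Combining the bounds, tw(G) = 2.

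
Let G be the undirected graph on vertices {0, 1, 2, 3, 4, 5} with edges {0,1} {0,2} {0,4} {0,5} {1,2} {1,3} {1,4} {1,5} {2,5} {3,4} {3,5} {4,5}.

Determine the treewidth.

A width-3 tree decomposition is:
Bags: B1 = {0, 1, 4, 5}  B2 = {0, 1, 2, 5}  B3 = {1, 3, 4, 5}
Tree: B1–B2, B1–B3
Every bag has size at most 4, so the width is 4 − 1 = 3 and tw(G) ≤ 3. Conversely, {0, 1, 2, 5} is a clique of size 4, and the vertices of any clique must share a bag in every tree decomposition; so some bag has ≥ 4 vertices and tw(G) ≥ 3. Therefore the treewidth is 3.

3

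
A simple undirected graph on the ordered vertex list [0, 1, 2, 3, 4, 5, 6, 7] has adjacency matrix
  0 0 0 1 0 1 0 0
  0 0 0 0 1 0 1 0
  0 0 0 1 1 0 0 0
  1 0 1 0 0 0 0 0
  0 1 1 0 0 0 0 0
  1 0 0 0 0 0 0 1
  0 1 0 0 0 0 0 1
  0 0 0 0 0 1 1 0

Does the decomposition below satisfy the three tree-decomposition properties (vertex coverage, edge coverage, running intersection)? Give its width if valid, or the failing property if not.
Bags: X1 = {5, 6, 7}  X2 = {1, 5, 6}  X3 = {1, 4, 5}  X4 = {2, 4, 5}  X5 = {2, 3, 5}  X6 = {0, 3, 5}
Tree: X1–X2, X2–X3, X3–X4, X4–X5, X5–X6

Checking the three conditions: (i) the bags cover all of {0, 1, 2, 3, 4, 5, 6, 7}; (ii) for each edge, some bag contains both endpoints; (iii) the bags containing any fixed vertex form a subtree. All hold, so the decomposition is valid with width 3 − 1 = 2.

Yes; width 2.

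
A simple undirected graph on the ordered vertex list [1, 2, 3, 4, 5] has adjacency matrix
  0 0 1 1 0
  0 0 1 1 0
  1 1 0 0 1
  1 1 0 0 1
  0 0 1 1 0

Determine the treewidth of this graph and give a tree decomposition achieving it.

Every bag has size at most 3, so the width is 3 − 1 = 2 and tw(G) ≤ 2. The edges 4–2–3–5–4 form a cycle, so G is not a tree and its treewidth is at least 2. The upper and lower bounds meet at 2, so that is the treewidth.

Treewidth 2.
One such decomposition:
Bags: B1 = {2, 3, 4}  B2 = {3, 4, 5}  B3 = {1, 3, 4}
Tree: B1–B2, B2–B3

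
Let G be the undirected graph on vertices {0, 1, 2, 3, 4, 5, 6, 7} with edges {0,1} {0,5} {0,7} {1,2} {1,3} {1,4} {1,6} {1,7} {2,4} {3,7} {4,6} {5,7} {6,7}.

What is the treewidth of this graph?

2

A width-2 tree decomposition is:
Bags: B1 = {1, 6, 7}  B2 = {1, 4, 6}  B3 = {1, 3, 7}  B4 = {0, 1, 7}  B5 = {1, 2, 4}  B6 = {0, 5, 7}
Tree: B1–B2, B1–B3, B3–B4, B2–B5, B4–B6
Every bag has size at most 3, so the width is 3 − 1 = 2 and tw(G) ≤ 2. Conversely, {1, 2, 4} is a clique of size 3, and the vertices of any clique must share a bag in every tree decomposition; so some bag has ≥ 3 vertices and tw(G) ≥ 2. The upper and lower bounds meet at 2, so that is the treewidth.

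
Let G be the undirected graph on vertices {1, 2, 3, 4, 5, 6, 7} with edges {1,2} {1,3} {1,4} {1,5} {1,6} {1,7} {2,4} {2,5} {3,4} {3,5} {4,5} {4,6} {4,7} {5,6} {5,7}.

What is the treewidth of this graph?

A width-3 tree decomposition is:
Bags: B1 = {1, 4, 5, 7}  B2 = {1, 2, 4, 5}  B3 = {1, 3, 4, 5}  B4 = {1, 4, 5, 6}
Tree: B1–B2, B1–B3, B3–B4
Every bag has size at most 4, so the width is 4 − 1 = 3 and tw(G) ≤ 3. On the other hand G contains the 4-clique {1, 2, 4, 5}. A clique must lie in a single bag of any decomposition, so no decomposition can have width below 3. Hence tw(G) = 3 exactly.

3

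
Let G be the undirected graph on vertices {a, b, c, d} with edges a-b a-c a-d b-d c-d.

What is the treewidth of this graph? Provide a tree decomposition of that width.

Treewidth 2.
One optimal decomposition is:
Bags: B1 = {a, c, d}  B2 = {a, b, d}
Tree: B1–B2

The largest bag has 3 vertices, giving width 2; this decomposition certifies tw(G) ≤ 2. For the lower bound, the 3 vertices {a, c, d} are pairwise adjacent, and any tree decomposition puts a clique entirely inside one bag — forcing width ≥ 2. Combining the bounds, tw(G) = 2.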